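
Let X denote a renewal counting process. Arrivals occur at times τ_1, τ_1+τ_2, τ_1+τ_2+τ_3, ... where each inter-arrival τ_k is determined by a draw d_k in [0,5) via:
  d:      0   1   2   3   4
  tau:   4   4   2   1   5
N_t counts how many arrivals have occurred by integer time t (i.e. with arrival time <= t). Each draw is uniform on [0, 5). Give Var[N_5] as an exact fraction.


3735724/9765625

Inter-arrival values over d=0..4: [4, 4, 2, 1, 5]
Each d has probability 1/5, so the pmf of τ is: f(1) = 1/5, f(2) = 1/5, f(4) = 2/5, f(5) = 1/5
Let p_n(j) = P(N_n = j), with p_0 = [1]. Condition on τ_1: p_n(0) = P(τ > n), and for j >= 1, p_n(j) = Σ_{k<=n} f(k)·p_{n−k}(j−1)
p_1 = [4/5, 1/5]  (j = 0..1)
p_2 = [3/5, 9/25, 1/25]  (j = 0..2)
p_3 = [3/5, 7/25, 14/125, 1/125]  (j = 0..3)
p_4 = [1/5, 16/25, 16/125, 19/625, 1/625]  (j = 0..4)
p_5 = [0, 17/25, 33/125, 6/125, 24/3125, 1/3125]  (j = 0..5)
E[N_5] = Σ j·p_5(j) = 4326/3125;  E[N_5²] = Σ j²·p_5(j) = 7184/3125
Var[N_5] = 7184/3125 − (4326/3125)² = 3735724/9765625


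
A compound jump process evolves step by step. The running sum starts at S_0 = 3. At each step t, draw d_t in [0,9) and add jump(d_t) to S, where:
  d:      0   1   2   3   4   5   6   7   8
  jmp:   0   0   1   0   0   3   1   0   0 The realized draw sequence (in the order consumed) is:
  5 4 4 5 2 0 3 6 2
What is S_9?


t=0: S=3, d=5, jump=3, S_1=6
t=1: S=6, d=4, jump=0, S_2=6
t=2: S=6, d=4, jump=0, S_3=6
t=3: S=6, d=5, jump=3, S_4=9
t=4: S=9, d=2, jump=1, S_5=10
t=5: S=10, d=0, jump=0, S_6=10
t=6: S=10, d=3, jump=0, S_7=10
t=7: S=10, d=6, jump=1, S_8=11
t=8: S=11, d=2, jump=1, S_9=12

12


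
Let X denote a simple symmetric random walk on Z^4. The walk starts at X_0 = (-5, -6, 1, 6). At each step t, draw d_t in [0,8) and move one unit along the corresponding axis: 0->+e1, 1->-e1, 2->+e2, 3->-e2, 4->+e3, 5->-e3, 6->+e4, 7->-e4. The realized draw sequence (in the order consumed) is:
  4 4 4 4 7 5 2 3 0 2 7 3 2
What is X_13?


t=0: X=(-5, -6, 1, 6), d=4 → +e3, X_1=(-5, -6, 2, 6)
t=1: X=(-5, -6, 2, 6), d=4 → +e3, X_2=(-5, -6, 3, 6)
t=2: X=(-5, -6, 3, 6), d=4 → +e3, X_3=(-5, -6, 4, 6)
t=3: X=(-5, -6, 4, 6), d=4 → +e3, X_4=(-5, -6, 5, 6)
t=4: X=(-5, -6, 5, 6), d=7 → -e4, X_5=(-5, -6, 5, 5)
t=5: X=(-5, -6, 5, 5), d=5 → -e3, X_6=(-5, -6, 4, 5)
t=6: X=(-5, -6, 4, 5), d=2 → +e2, X_7=(-5, -5, 4, 5)
t=7: X=(-5, -5, 4, 5), d=3 → -e2, X_8=(-5, -6, 4, 5)
t=8: X=(-5, -6, 4, 5), d=0 → +e1, X_9=(-4, -6, 4, 5)
t=9: X=(-4, -6, 4, 5), d=2 → +e2, X_10=(-4, -5, 4, 5)
t=10: X=(-4, -5, 4, 5), d=7 → -e4, X_11=(-4, -5, 4, 4)
t=11: X=(-4, -5, 4, 4), d=3 → -e2, X_12=(-4, -6, 4, 4)
t=12: X=(-4, -6, 4, 4), d=2 → +e2, X_13=(-4, -5, 4, 4)

(-4, -5, 4, 4)


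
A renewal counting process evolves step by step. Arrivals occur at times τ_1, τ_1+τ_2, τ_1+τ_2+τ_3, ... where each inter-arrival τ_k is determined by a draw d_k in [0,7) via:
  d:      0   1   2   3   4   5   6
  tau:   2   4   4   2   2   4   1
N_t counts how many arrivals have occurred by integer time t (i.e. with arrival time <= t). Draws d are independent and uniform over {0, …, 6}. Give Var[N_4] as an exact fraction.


1667574/5764801

Inter-arrival values over d=0..6: [2, 4, 4, 2, 2, 4, 1]
Each d has probability 1/7, so the pmf of τ is: f(1) = 1/7, f(2) = 3/7, f(4) = 3/7
Let p_n(j) = P(N_n = j), with p_0 = [1]. Condition on τ_1: p_n(0) = P(τ > n), and for j >= 1, p_n(j) = Σ_{k<=n} f(k)·p_{n−k}(j−1)
p_1 = [6/7, 1/7]  (j = 0..1)
p_2 = [3/7, 27/49, 1/49]  (j = 0..2)
p_3 = [3/7, 3/7, 48/343, 1/343]  (j = 0..3)
p_4 = [0, 33/49, 102/343, 69/2401, 1/2401]  (j = 0..4)
E[N_4] = Σ j·p_4(j) = 3256/2401;  E[N_4²] = Σ j²·p_4(j) = 730/343
Var[N_4] = 730/343 − (3256/2401)² = 1667574/5764801


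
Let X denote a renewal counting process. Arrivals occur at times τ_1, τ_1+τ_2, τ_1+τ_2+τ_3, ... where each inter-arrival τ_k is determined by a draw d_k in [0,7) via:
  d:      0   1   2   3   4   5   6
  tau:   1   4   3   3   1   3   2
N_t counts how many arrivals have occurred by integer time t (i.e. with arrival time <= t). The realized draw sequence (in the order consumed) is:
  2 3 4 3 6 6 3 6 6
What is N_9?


3

draw d_1=2: τ_1=3, arrival time A_1=3
draw d_2=3: τ_2=3, arrival time A_2=6
draw d_3=4: τ_3=1, arrival time A_3=7
draw d_4=3: τ_4=3, arrival time A_4=10
draw d_5=6: τ_5=2, arrival time A_5=12
draw d_6=6: τ_6=2, arrival time A_6=14
draw d_7=3: τ_7=3, arrival time A_7=17
draw d_8=6: τ_8=2, arrival time A_8=19
draw d_9=6: τ_9=2, arrival time A_9=21
N_t over t=0..9: 0:0 1:0 2:0 3:1 4:1 5:1 6:2 7:3 8:3 9:3


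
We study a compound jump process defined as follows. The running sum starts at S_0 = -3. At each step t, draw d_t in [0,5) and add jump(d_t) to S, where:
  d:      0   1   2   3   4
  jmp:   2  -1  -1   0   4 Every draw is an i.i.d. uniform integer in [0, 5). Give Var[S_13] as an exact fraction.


Outcome values over d=0..4: [2, -1, -1, 0, 4]
Σy = 4, Σy² = 22, M = 5
μ = 4/5 = 4/5,  σ² = 22/5 − (4/5)² = 94/25
Independent increments: Var[S_13] = 13·σ² = 13·(94/25) = 1222/25

1222/25


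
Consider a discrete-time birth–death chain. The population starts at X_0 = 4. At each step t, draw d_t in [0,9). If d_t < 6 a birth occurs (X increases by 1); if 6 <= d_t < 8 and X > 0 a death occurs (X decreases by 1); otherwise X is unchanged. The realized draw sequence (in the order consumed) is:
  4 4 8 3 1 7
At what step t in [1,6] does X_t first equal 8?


t=0: X=4, d=4 → birth, X_1=5
t=1: X=5, d=4 → birth, X_2=6
t=2: X=6, d=8 → hold, X_3=6
t=3: X=6, d=3 → birth, X_4=7
t=4: X=7, d=1 → birth, X_5=8
t=5: X=8, d=7 → death, X_6=7

5


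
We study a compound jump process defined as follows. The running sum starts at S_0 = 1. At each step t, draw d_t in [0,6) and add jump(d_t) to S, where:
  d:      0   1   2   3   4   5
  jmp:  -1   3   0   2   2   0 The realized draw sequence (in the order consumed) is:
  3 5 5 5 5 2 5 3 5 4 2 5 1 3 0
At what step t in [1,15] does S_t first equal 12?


t=0: S=1, d=3, jump=2, S_1=3
t=1: S=3, d=5, jump=0, S_2=3
t=2: S=3, d=5, jump=0, S_3=3
t=3: S=3, d=5, jump=0, S_4=3
t=4: S=3, d=5, jump=0, S_5=3
t=5: S=3, d=2, jump=0, S_6=3
t=6: S=3, d=5, jump=0, S_7=3
t=7: S=3, d=3, jump=2, S_8=5
t=8: S=5, d=5, jump=0, S_9=5
t=9: S=5, d=4, jump=2, S_10=7
t=10: S=7, d=2, jump=0, S_11=7
t=11: S=7, d=5, jump=0, S_12=7
t=12: S=7, d=1, jump=3, S_13=10
t=13: S=10, d=3, jump=2, S_14=12
t=14: S=12, d=0, jump=-1, S_15=11

14


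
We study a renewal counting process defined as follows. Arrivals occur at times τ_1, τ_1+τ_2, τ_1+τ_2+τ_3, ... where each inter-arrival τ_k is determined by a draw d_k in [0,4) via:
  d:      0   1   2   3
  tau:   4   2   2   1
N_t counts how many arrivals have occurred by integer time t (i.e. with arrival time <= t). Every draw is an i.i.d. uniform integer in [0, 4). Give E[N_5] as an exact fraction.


2069/1024

Inter-arrival values over d=0..3: [4, 2, 2, 1]
Each d has probability 1/4, so the pmf of τ is: f(1) = 1/4, f(2) = 1/2, f(4) = 1/4
Renewal equation for m(n) = E[N_n]: condition on τ_1 = k (if k <= n, one arrival plus a fresh copy on the remaining n−k steps): m(n) = F(n) + Σ_{k<=n} f(k)·m(n−k), where F(n) = P(τ <= n) and m(0) = 0
m(1) = F(1) = 1/4
m(2) = F(2) + f(1)·m(1) = 3/4 + 1/4·1/4 = 13/16
m(3) = F(3) + f(1)·m(2) + f(2)·m(1) = 3/4 + 1/4·13/16 + 1/2·1/4 = 69/64
m(4) = F(4) + f(1)·m(3) + f(2)·m(2) = 1 + 1/4·69/64 + 1/2·13/16 = 429/256
m(5) = F(5) + f(1)·m(4) + f(2)·m(3) + f(4)·m(1) = 1 + 1/4·429/256 + 1/2·69/64 + 1/4·1/4 = 2069/1024
E[N_5] = m(5) = 2069/1024


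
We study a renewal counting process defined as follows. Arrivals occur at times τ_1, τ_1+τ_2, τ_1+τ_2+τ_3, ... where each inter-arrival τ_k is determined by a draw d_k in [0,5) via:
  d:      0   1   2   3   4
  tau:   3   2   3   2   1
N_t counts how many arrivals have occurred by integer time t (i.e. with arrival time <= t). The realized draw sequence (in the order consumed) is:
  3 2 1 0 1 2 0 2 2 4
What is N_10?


draw d_1=3: τ_1=2, arrival time A_1=2
draw d_2=2: τ_2=3, arrival time A_2=5
draw d_3=1: τ_3=2, arrival time A_3=7
draw d_4=0: τ_4=3, arrival time A_4=10
draw d_5=1: τ_5=2, arrival time A_5=12
draw d_6=2: τ_6=3, arrival time A_6=15
draw d_7=0: τ_7=3, arrival time A_7=18
draw d_8=2: τ_8=3, arrival time A_8=21
draw d_9=2: τ_9=3, arrival time A_9=24
draw d_10=4: τ_10=1, arrival time A_10=25
N_t over t=0..10: 0:0 1:0 2:1 3:1 4:1 5:2 6:2 7:3 8:3 9:3 10:4

4


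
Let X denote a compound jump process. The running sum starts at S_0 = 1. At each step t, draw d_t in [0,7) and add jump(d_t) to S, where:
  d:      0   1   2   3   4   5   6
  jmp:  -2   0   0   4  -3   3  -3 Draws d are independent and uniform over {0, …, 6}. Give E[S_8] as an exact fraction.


Outcome values over d=0..6: [-2, 0, 0, 4, -3, 3, -3]
Σy = -1, Σy² = 47, M = 7
μ = -1/7 = -1/7,  σ² = 47/7 − (-1/7)² = 328/49
E[S_8] = 1 + 8·(-1/7) = -1/7

-1/7


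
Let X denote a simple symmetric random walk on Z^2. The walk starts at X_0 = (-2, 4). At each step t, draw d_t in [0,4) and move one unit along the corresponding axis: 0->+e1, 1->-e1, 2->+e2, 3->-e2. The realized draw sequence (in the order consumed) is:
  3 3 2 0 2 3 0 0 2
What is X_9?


(1, 4)

t=0: X=(-2, 4), d=3 → -e2, X_1=(-2, 3)
t=1: X=(-2, 3), d=3 → -e2, X_2=(-2, 2)
t=2: X=(-2, 2), d=2 → +e2, X_3=(-2, 3)
t=3: X=(-2, 3), d=0 → +e1, X_4=(-1, 3)
t=4: X=(-1, 3), d=2 → +e2, X_5=(-1, 4)
t=5: X=(-1, 4), d=3 → -e2, X_6=(-1, 3)
t=6: X=(-1, 3), d=0 → +e1, X_7=(0, 3)
t=7: X=(0, 3), d=0 → +e1, X_8=(1, 3)
t=8: X=(1, 3), d=2 → +e2, X_9=(1, 4)


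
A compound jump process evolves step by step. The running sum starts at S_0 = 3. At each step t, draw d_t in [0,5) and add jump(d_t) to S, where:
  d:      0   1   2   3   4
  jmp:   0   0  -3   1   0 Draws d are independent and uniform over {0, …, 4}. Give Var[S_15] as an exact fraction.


Outcome values over d=0..4: [0, 0, -3, 1, 0]
Σy = -2, Σy² = 10, M = 5
μ = -2/5 = -2/5,  σ² = 10/5 − (-2/5)² = 46/25
Independent increments: Var[S_15] = 15·σ² = 15·(46/25) = 138/5

138/5


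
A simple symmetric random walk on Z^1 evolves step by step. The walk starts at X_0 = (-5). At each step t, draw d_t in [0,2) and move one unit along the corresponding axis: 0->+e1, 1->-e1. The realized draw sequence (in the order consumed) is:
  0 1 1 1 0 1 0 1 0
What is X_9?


t=0: X=(-5), d=0 → +e1, X_1=(-4)
t=1: X=(-4), d=1 → -e1, X_2=(-5)
t=2: X=(-5), d=1 → -e1, X_3=(-6)
t=3: X=(-6), d=1 → -e1, X_4=(-7)
t=4: X=(-7), d=0 → +e1, X_5=(-6)
t=5: X=(-6), d=1 → -e1, X_6=(-7)
t=6: X=(-7), d=0 → +e1, X_7=(-6)
t=7: X=(-6), d=1 → -e1, X_8=(-7)
t=8: X=(-7), d=0 → +e1, X_9=(-6)

(-6)


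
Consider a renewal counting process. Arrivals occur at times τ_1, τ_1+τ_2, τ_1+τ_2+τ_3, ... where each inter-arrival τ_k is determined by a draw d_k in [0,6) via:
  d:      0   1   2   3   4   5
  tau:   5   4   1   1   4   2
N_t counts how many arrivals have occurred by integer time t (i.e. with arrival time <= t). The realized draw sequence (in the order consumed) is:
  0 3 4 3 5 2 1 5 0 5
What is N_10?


draw d_1=0: τ_1=5, arrival time A_1=5
draw d_2=3: τ_2=1, arrival time A_2=6
draw d_3=4: τ_3=4, arrival time A_3=10
draw d_4=3: τ_4=1, arrival time A_4=11
draw d_5=5: τ_5=2, arrival time A_5=13
draw d_6=2: τ_6=1, arrival time A_6=14
draw d_7=1: τ_7=4, arrival time A_7=18
draw d_8=5: τ_8=2, arrival time A_8=20
draw d_9=0: τ_9=5, arrival time A_9=25
draw d_10=5: τ_10=2, arrival time A_10=27
N_t over t=0..10: 0:0 1:0 2:0 3:0 4:0 5:1 6:2 7:2 8:2 9:2 10:3

3


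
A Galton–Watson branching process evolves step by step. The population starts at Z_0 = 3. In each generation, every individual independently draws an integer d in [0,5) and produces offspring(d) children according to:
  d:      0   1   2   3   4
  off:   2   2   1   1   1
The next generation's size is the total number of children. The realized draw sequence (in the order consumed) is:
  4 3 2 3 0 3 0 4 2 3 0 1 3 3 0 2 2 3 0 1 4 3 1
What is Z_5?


11

gen 0: Z_0=3, draws=[4, 3, 2], offspring=[1, 1, 1], Z_1=3
gen 1: Z_1=3, draws=[3, 0, 3], offspring=[1, 2, 1], Z_2=4
gen 2: Z_2=4, draws=[0, 4, 2, 3], offspring=[2, 1, 1, 1], Z_3=5
gen 3: Z_3=5, draws=[0, 1, 3, 3, 0], offspring=[2, 2, 1, 1, 2], Z_4=8
gen 4: Z_4=8, draws=[2, 2, 3, 0, 1, 4, 3, 1], offspring=[1, 1, 1, 2, 2, 1, 1, 2], Z_5=11


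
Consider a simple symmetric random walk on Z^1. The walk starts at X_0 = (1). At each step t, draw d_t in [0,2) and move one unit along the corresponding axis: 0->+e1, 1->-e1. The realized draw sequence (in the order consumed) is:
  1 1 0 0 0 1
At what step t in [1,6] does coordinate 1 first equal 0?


t=0: X=(1), d=1 → -e1, X_1=(0)
t=1: X=(0), d=1 → -e1, X_2=(-1)
t=2: X=(-1), d=0 → +e1, X_3=(0)
t=3: X=(0), d=0 → +e1, X_4=(1)
t=4: X=(1), d=0 → +e1, X_5=(2)
t=5: X=(2), d=1 → -e1, X_6=(1)

1


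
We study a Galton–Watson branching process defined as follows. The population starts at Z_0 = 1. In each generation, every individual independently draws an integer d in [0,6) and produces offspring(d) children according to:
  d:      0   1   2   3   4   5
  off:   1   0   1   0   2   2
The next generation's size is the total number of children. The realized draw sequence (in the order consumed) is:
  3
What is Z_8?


0

gen 0: Z_0=1, draws=[3], offspring=[0], Z_1=0
gen 1: Z_1=0, draws=[], offspring=[], Z_2=0
gen 2: Z_2=0, draws=[], offspring=[], Z_3=0
gen 3: Z_3=0, draws=[], offspring=[], Z_4=0
gen 4: Z_4=0, draws=[], offspring=[], Z_5=0
gen 5: Z_5=0, draws=[], offspring=[], Z_6=0
gen 6: Z_6=0, draws=[], offspring=[], Z_7=0
gen 7: Z_7=0, draws=[], offspring=[], Z_8=0


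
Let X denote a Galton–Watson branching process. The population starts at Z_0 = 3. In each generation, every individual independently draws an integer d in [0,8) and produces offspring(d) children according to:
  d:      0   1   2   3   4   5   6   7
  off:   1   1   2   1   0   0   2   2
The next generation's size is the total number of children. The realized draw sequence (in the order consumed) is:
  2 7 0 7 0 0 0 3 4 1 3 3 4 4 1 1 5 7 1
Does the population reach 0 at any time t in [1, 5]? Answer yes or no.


no

gen 0: Z_0=3, draws=[2, 7, 0], offspring=[2, 2, 1], Z_1=5
gen 1: Z_1=5, draws=[7, 0, 0, 0, 3], offspring=[2, 1, 1, 1, 1], Z_2=6
gen 2: Z_2=6, draws=[4, 1, 3, 3, 4, 4], offspring=[0, 1, 1, 1, 0, 0], Z_3=3
gen 3: Z_3=3, draws=[1, 1, 5], offspring=[1, 1, 0], Z_4=2
gen 4: Z_4=2, draws=[7, 1], offspring=[2, 1], Z_5=3


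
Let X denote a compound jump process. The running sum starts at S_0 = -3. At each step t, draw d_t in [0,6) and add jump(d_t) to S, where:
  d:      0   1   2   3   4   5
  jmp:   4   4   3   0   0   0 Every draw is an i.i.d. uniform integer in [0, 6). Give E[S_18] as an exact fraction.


30

Outcome values over d=0..5: [4, 4, 3, 0, 0, 0]
Σy = 11, Σy² = 41, M = 6
μ = 11/6 = 11/6,  σ² = 41/6 − (11/6)² = 125/36
E[S_18] = -3 + 18·(11/6) = 30


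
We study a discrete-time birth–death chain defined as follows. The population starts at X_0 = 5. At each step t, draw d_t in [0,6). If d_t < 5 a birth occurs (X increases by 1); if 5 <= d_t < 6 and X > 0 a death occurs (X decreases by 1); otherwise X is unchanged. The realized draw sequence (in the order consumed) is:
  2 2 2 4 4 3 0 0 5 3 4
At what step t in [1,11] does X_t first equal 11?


6

t=0: X=5, d=2 → birth, X_1=6
t=1: X=6, d=2 → birth, X_2=7
t=2: X=7, d=2 → birth, X_3=8
t=3: X=8, d=4 → birth, X_4=9
t=4: X=9, d=4 → birth, X_5=10
t=5: X=10, d=3 → birth, X_6=11
t=6: X=11, d=0 → birth, X_7=12
t=7: X=12, d=0 → birth, X_8=13
t=8: X=13, d=5 → death, X_9=12
t=9: X=12, d=3 → birth, X_10=13
t=10: X=13, d=4 → birth, X_11=14


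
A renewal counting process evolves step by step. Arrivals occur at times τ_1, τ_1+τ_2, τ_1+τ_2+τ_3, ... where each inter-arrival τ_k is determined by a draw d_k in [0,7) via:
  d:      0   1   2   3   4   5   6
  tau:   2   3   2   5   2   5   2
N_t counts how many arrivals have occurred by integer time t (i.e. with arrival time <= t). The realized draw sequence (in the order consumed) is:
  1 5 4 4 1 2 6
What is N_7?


1

draw d_1=1: τ_1=3, arrival time A_1=3
draw d_2=5: τ_2=5, arrival time A_2=8
draw d_3=4: τ_3=2, arrival time A_3=10
draw d_4=4: τ_4=2, arrival time A_4=12
draw d_5=1: τ_5=3, arrival time A_5=15
draw d_6=2: τ_6=2, arrival time A_6=17
draw d_7=6: τ_7=2, arrival time A_7=19
N_t over t=0..7: 0:0 1:0 2:0 3:1 4:1 5:1 6:1 7:1


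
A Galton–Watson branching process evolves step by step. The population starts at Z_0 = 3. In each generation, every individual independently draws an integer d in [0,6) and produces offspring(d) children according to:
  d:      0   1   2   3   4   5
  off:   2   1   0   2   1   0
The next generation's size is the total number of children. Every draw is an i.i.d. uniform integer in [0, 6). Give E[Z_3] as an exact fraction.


Outcome values over d=0..5: [2, 1, 0, 2, 1, 0]
Σy = 6, Σy² = 10, M = 6
μ = 6/6 = 1,  σ² = 10/6 − (1)² = 2/3
E[Z_0] = 3
E[Z_1] = 1·E[Z_0] = 3
E[Z_2] = 1·E[Z_1] = 3
E[Z_3] = 1·E[Z_2] = 3

3


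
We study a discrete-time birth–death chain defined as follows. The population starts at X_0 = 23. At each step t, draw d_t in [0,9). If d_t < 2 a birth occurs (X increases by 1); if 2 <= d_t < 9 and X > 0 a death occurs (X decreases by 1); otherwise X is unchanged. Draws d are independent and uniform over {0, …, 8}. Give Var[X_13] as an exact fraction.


728/81

X can drop by at most 1 per step and X_0 = 23 > T = 13, so X_t >= 23 − t >= 10 > 0 for every t <= 13: the floor at 0 (the 'and X > 0' condition) never binds. Hence X_13 = X_0 + Σ_{t<13} Y_t with i.i.d. increments Y_t = y(d_t) ∈ {+1, −1, 0}.
Outcome values over d=0..8: [1, 1, -1, -1, -1, -1, -1, -1, -1]
Σy = -5, Σy² = 9, M = 9
μ = -5/9 = -5/9,  σ² = 9/9 − (-5/9)² = 56/81
Independent increments: Var[X_13] = 13·σ² = 13·(56/81) = 728/81


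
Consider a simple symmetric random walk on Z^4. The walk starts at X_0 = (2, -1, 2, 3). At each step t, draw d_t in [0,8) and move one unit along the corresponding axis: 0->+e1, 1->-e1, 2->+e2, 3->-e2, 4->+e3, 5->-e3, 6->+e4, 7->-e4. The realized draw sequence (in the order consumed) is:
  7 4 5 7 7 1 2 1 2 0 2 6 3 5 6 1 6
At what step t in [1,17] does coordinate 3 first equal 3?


2

t=0: X=(2, -1, 2, 3), d=7 → -e4, X_1=(2, -1, 2, 2)
t=1: X=(2, -1, 2, 2), d=4 → +e3, X_2=(2, -1, 3, 2)
t=2: X=(2, -1, 3, 2), d=5 → -e3, X_3=(2, -1, 2, 2)
t=3: X=(2, -1, 2, 2), d=7 → -e4, X_4=(2, -1, 2, 1)
t=4: X=(2, -1, 2, 1), d=7 → -e4, X_5=(2, -1, 2, 0)
t=5: X=(2, -1, 2, 0), d=1 → -e1, X_6=(1, -1, 2, 0)
t=6: X=(1, -1, 2, 0), d=2 → +e2, X_7=(1, 0, 2, 0)
t=7: X=(1, 0, 2, 0), d=1 → -e1, X_8=(0, 0, 2, 0)
t=8: X=(0, 0, 2, 0), d=2 → +e2, X_9=(0, 1, 2, 0)
t=9: X=(0, 1, 2, 0), d=0 → +e1, X_10=(1, 1, 2, 0)
t=10: X=(1, 1, 2, 0), d=2 → +e2, X_11=(1, 2, 2, 0)
t=11: X=(1, 2, 2, 0), d=6 → +e4, X_12=(1, 2, 2, 1)
t=12: X=(1, 2, 2, 1), d=3 → -e2, X_13=(1, 1, 2, 1)
t=13: X=(1, 1, 2, 1), d=5 → -e3, X_14=(1, 1, 1, 1)
t=14: X=(1, 1, 1, 1), d=6 → +e4, X_15=(1, 1, 1, 2)
t=15: X=(1, 1, 1, 2), d=1 → -e1, X_16=(0, 1, 1, 2)
t=16: X=(0, 1, 1, 2), d=6 → +e4, X_17=(0, 1, 1, 3)


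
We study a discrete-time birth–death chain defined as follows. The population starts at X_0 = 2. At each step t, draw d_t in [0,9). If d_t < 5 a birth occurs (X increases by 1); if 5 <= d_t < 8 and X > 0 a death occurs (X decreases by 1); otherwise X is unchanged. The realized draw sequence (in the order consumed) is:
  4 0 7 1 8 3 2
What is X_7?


6

t=0: X=2, d=4 → birth, X_1=3
t=1: X=3, d=0 → birth, X_2=4
t=2: X=4, d=7 → death, X_3=3
t=3: X=3, d=1 → birth, X_4=4
t=4: X=4, d=8 → hold, X_5=4
t=5: X=4, d=3 → birth, X_6=5
t=6: X=5, d=2 → birth, X_7=6


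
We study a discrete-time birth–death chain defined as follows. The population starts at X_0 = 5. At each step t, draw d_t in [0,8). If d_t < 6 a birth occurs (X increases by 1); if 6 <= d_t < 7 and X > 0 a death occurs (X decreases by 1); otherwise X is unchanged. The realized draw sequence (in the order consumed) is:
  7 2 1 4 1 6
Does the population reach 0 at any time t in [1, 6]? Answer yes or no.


t=0: X=5, d=7 → hold, X_1=5
t=1: X=5, d=2 → birth, X_2=6
t=2: X=6, d=1 → birth, X_3=7
t=3: X=7, d=4 → birth, X_4=8
t=4: X=8, d=1 → birth, X_5=9
t=5: X=9, d=6 → death, X_6=8

no


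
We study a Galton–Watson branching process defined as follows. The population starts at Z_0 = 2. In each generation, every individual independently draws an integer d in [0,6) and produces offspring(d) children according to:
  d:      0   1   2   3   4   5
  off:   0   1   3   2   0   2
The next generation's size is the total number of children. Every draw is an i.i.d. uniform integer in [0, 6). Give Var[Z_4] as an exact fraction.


Outcome values over d=0..5: [0, 1, 3, 2, 0, 2]
Σy = 8, Σy² = 18, M = 6
μ = 8/6 = 4/3,  σ² = 18/6 − (4/3)² = 11/9
V_0 = 0, E_0 = 2
V_1 = 11/9·E_0 + (4/3)²·V_0 = 22/9;  E_1 = 8/3
V_2 = 11/9·E_1 + (4/3)²·V_1 = 616/81;  E_2 = 32/9
V_3 = 11/9·E_2 + (4/3)²·V_2 = 13024/729;  E_3 = 128/27
V_4 = 11/9·E_3 + (4/3)²·V_3 = 246400/6561;  E_4 = 512/81

246400/6561


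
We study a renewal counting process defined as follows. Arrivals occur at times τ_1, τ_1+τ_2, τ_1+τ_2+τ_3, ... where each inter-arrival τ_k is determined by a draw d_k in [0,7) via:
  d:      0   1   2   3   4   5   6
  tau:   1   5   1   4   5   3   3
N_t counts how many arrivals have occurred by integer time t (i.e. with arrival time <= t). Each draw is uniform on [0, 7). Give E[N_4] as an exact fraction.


2375/2401

Inter-arrival values over d=0..6: [1, 5, 1, 4, 5, 3, 3]
Each d has probability 1/7, so the pmf of τ is: f(1) = 2/7, f(3) = 2/7, f(4) = 1/7, f(5) = 2/7
Renewal equation for m(n) = E[N_n]: condition on τ_1 = k (if k <= n, one arrival plus a fresh copy on the remaining n−k steps): m(n) = F(n) + Σ_{k<=n} f(k)·m(n−k), where F(n) = P(τ <= n) and m(0) = 0
m(1) = F(1) = 2/7
m(2) = F(2) + f(1)·m(1) = 2/7 + 2/7·2/7 = 18/49
m(3) = F(3) + f(1)·m(2) = 4/7 + 2/7·18/49 = 232/343
m(4) = F(4) + f(1)·m(3) + f(3)·m(1) = 5/7 + 2/7·232/343 + 2/7·2/7 = 2375/2401
E[N_4] = m(4) = 2375/2401


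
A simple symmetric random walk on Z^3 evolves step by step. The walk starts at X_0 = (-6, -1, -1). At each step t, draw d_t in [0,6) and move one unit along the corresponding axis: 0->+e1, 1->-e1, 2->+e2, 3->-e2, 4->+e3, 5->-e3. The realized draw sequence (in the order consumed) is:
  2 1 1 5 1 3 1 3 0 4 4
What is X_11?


(-9, -2, 0)

t=0: X=(-6, -1, -1), d=2 → +e2, X_1=(-6, 0, -1)
t=1: X=(-6, 0, -1), d=1 → -e1, X_2=(-7, 0, -1)
t=2: X=(-7, 0, -1), d=1 → -e1, X_3=(-8, 0, -1)
t=3: X=(-8, 0, -1), d=5 → -e3, X_4=(-8, 0, -2)
t=4: X=(-8, 0, -2), d=1 → -e1, X_5=(-9, 0, -2)
t=5: X=(-9, 0, -2), d=3 → -e2, X_6=(-9, -1, -2)
t=6: X=(-9, -1, -2), d=1 → -e1, X_7=(-10, -1, -2)
t=7: X=(-10, -1, -2), d=3 → -e2, X_8=(-10, -2, -2)
t=8: X=(-10, -2, -2), d=0 → +e1, X_9=(-9, -2, -2)
t=9: X=(-9, -2, -2), d=4 → +e3, X_10=(-9, -2, -1)
t=10: X=(-9, -2, -1), d=4 → +e3, X_11=(-9, -2, 0)


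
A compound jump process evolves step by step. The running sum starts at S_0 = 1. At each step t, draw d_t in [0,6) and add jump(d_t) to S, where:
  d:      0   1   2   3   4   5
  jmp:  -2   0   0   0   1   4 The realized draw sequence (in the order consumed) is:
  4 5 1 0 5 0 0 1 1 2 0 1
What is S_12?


2

t=0: S=1, d=4, jump=1, S_1=2
t=1: S=2, d=5, jump=4, S_2=6
t=2: S=6, d=1, jump=0, S_3=6
t=3: S=6, d=0, jump=-2, S_4=4
t=4: S=4, d=5, jump=4, S_5=8
t=5: S=8, d=0, jump=-2, S_6=6
t=6: S=6, d=0, jump=-2, S_7=4
t=7: S=4, d=1, jump=0, S_8=4
t=8: S=4, d=1, jump=0, S_9=4
t=9: S=4, d=2, jump=0, S_10=4
t=10: S=4, d=0, jump=-2, S_11=2
t=11: S=2, d=1, jump=0, S_12=2


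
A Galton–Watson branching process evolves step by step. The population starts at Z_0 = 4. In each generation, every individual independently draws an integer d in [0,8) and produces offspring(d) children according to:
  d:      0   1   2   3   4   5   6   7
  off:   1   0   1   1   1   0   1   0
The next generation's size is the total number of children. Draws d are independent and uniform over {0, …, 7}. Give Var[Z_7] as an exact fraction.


Outcome values over d=0..7: [1, 0, 1, 1, 1, 0, 1, 0]
Σy = 5, Σy² = 5, M = 8
μ = 5/8 = 5/8,  σ² = 5/8 − (5/8)² = 15/64
V_0 = 0, E_0 = 4
V_1 = 15/64·E_0 + (5/8)²·V_0 = 15/16;  E_1 = 5/2
V_2 = 15/64·E_1 + (5/8)²·V_1 = 975/1024;  E_2 = 25/16
V_3 = 15/64·E_2 + (5/8)²·V_2 = 48375/65536;  E_3 = 125/128
V_4 = 15/64·E_3 + (5/8)²·V_3 = 2169375/4194304;  E_4 = 625/1024
V_5 = 15/64·E_4 + (5/8)²·V_4 = 92634375/268435456;  E_5 = 3125/8192
V_6 = 15/64·E_5 + (5/8)²·V_5 = 3851859375/17179869184;  E_6 = 15625/65536
V_7 = 15/64·E_6 + (5/8)²·V_6 = 157736484375/1099511627776;  E_7 = 78125/524288

157736484375/1099511627776


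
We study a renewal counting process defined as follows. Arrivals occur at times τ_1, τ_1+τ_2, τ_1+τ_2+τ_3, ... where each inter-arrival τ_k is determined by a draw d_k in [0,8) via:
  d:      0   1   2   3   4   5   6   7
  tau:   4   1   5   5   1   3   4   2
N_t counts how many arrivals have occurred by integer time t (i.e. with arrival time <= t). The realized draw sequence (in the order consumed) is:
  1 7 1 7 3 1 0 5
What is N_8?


draw d_1=1: τ_1=1, arrival time A_1=1
draw d_2=7: τ_2=2, arrival time A_2=3
draw d_3=1: τ_3=1, arrival time A_3=4
draw d_4=7: τ_4=2, arrival time A_4=6
draw d_5=3: τ_5=5, arrival time A_5=11
draw d_6=1: τ_6=1, arrival time A_6=12
draw d_7=0: τ_7=4, arrival time A_7=16
draw d_8=5: τ_8=3, arrival time A_8=19
N_t over t=0..8: 0:0 1:1 2:1 3:2 4:3 5:3 6:4 7:4 8:4

4


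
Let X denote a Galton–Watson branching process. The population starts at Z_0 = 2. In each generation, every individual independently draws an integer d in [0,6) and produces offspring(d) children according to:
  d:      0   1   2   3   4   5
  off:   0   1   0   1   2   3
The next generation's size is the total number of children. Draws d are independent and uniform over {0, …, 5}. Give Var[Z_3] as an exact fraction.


255143/23328

Outcome values over d=0..5: [0, 1, 0, 1, 2, 3]
Σy = 7, Σy² = 15, M = 6
μ = 7/6 = 7/6,  σ² = 15/6 − (7/6)² = 41/36
V_0 = 0, E_0 = 2
V_1 = 41/36·E_0 + (7/6)²·V_0 = 41/18;  E_1 = 7/3
V_2 = 41/36·E_1 + (7/6)²·V_1 = 3731/648;  E_2 = 49/18
V_3 = 41/36·E_2 + (7/6)²·V_2 = 255143/23328;  E_3 = 343/108


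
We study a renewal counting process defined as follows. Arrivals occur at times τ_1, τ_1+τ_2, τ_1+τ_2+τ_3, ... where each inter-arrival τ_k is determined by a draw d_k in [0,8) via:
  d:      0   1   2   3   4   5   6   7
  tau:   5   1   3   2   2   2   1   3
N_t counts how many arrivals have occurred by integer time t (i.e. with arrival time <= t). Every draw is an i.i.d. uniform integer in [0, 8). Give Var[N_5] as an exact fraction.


651327/1048576

Inter-arrival values over d=0..7: [5, 1, 3, 2, 2, 2, 1, 3]
Each d has probability 1/8, so the pmf of τ is: f(1) = 1/4, f(2) = 3/8, f(3) = 1/4, f(5) = 1/8
Let p_n(j) = P(N_n = j), with p_0 = [1]. Condition on τ_1: p_n(0) = P(τ > n), and for j >= 1, p_n(j) = Σ_{k<=n} f(k)·p_{n−k}(j−1)
p_1 = [3/4, 1/4]  (j = 0..1)
p_2 = [3/8, 9/16, 1/16]  (j = 0..2)
p_3 = [1/8, 5/8, 15/64, 1/64]  (j = 0..3)
p_4 = [1/8, 23/64, 55/128, 21/256, 1/256]  (j = 0..4)
p_5 = [0, 19/64, 119/256, 27/128, 27/1024, 1/1024]  (j = 0..5)
E[N_5] = Σ j·p_5(j) = 2017/1024;  E[N_5²] = Σ j²·p_5(j) = 4609/1024
Var[N_5] = 4609/1024 − (2017/1024)² = 651327/1048576


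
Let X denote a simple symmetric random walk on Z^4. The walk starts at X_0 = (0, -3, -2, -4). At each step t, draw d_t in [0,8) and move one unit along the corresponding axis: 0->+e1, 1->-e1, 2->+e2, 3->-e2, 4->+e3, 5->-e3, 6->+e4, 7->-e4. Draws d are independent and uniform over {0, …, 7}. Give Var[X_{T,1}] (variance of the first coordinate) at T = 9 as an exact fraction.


Outcome values over d=0..7: [1, -1, 0, 0, 0, 0, 0, 0]
Σy = 0, Σy² = 2, M = 8
μ = 0/8 = 0,  σ² = 2/8 − (0)² = 1/4
Independent increments: Var[X_9] = 9·σ² = 9·(1/4) = 9/4

9/4


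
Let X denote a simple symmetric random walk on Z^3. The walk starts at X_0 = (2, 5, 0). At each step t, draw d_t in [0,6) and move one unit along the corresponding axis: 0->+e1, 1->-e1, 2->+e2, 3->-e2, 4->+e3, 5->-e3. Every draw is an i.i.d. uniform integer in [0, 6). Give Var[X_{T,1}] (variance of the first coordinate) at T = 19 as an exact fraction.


19/3

Outcome values over d=0..5: [1, -1, 0, 0, 0, 0]
Σy = 0, Σy² = 2, M = 6
μ = 0/6 = 0,  σ² = 2/6 − (0)² = 1/3
Independent increments: Var[X_19] = 19·σ² = 19·(1/3) = 19/3


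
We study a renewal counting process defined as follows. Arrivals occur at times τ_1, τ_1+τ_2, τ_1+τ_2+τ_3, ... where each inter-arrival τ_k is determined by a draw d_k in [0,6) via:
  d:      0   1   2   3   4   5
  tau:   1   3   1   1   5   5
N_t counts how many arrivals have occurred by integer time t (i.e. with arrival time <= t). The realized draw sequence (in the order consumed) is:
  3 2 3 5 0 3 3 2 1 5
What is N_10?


draw d_1=3: τ_1=1, arrival time A_1=1
draw d_2=2: τ_2=1, arrival time A_2=2
draw d_3=3: τ_3=1, arrival time A_3=3
draw d_4=5: τ_4=5, arrival time A_4=8
draw d_5=0: τ_5=1, arrival time A_5=9
draw d_6=3: τ_6=1, arrival time A_6=10
draw d_7=3: τ_7=1, arrival time A_7=11
draw d_8=2: τ_8=1, arrival time A_8=12
draw d_9=1: τ_9=3, arrival time A_9=15
draw d_10=5: τ_10=5, arrival time A_10=20
N_t over t=0..10: 0:0 1:1 2:2 3:3 4:3 5:3 6:3 7:3 8:4 9:5 10:6

6


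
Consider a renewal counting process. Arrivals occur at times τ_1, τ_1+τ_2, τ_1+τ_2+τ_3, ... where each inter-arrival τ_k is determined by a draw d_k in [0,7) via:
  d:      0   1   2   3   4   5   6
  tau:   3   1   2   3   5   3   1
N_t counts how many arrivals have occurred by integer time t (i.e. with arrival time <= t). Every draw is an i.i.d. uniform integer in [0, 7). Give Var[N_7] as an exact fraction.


Inter-arrival values over d=0..6: [3, 1, 2, 3, 5, 3, 1]
Each d has probability 1/7, so the pmf of τ is: f(1) = 2/7, f(2) = 1/7, f(3) = 3/7, f(5) = 1/7
Let p_n(j) = P(N_n = j), with p_0 = [1]. Condition on τ_1: p_n(0) = P(τ > n), and for j >= 1, p_n(j) = Σ_{k<=n} f(k)·p_{n−k}(j−1)
p_1 = [5/7, 2/7]  (j = 0..1)
p_2 = [4/7, 17/49, 4/49]  (j = 0..2)
p_3 = [1/7, 34/49, 48/343, 8/343]  (j = 0..3)
p_4 = [1/7, 3/7, 127/343, 124/2401, 16/2401]  (j = 0..4)
p_5 = [0, 22/49, 127/343, 386/2401, 304/16807, 32/16807]  (j = 0..5)
p_6 = [0, 9/49, 181/343, 75/343, 152/2401, 720/117649, 64/117649]  (j = 0..6)
p_7 = [0, 1/7, 120/343, 898/2401, 1808/16807, 2768/117649, 1664/823543, 128/823543]  (j = 0..7)
E[N_7] = Σ j·p_7(j) = 2080059/823543;  E[N_7²] = Σ j²·p_7(j) = 6010303/823543
Var[N_7] = 6010303/823543 − (2080059/823543)² = 623097520048/678223072849

623097520048/678223072849


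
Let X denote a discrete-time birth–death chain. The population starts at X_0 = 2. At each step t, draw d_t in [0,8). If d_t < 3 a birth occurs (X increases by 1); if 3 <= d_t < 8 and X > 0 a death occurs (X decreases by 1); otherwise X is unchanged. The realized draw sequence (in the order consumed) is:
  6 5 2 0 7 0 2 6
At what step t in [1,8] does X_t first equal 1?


t=0: X=2, d=6 → death, X_1=1
t=1: X=1, d=5 → death, X_2=0
t=2: X=0, d=2 → birth, X_3=1
t=3: X=1, d=0 → birth, X_4=2
t=4: X=2, d=7 → death, X_5=1
t=5: X=1, d=0 → birth, X_6=2
t=6: X=2, d=2 → birth, X_7=3
t=7: X=3, d=6 → death, X_8=2

1


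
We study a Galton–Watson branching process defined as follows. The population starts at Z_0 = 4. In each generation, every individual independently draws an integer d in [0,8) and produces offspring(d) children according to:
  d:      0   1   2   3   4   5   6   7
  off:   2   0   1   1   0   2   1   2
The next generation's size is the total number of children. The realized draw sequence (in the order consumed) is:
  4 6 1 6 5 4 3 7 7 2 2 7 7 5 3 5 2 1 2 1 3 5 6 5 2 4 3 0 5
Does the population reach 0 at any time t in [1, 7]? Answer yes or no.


no

gen 0: Z_0=4, draws=[4, 6, 1, 6], offspring=[0, 1, 0, 1], Z_1=2
gen 1: Z_1=2, draws=[5, 4], offspring=[2, 0], Z_2=2
gen 2: Z_2=2, draws=[3, 7], offspring=[1, 2], Z_3=3
gen 3: Z_3=3, draws=[7, 2, 2], offspring=[2, 1, 1], Z_4=4
gen 4: Z_4=4, draws=[7, 7, 5, 3], offspring=[2, 2, 2, 1], Z_5=7
gen 5: Z_5=7, draws=[5, 2, 1, 2, 1, 3, 5], offspring=[2, 1, 0, 1, 0, 1, 2], Z_6=7
gen 6: Z_6=7, draws=[6, 5, 2, 4, 3, 0, 5], offspring=[1, 2, 1, 0, 1, 2, 2], Z_7=9


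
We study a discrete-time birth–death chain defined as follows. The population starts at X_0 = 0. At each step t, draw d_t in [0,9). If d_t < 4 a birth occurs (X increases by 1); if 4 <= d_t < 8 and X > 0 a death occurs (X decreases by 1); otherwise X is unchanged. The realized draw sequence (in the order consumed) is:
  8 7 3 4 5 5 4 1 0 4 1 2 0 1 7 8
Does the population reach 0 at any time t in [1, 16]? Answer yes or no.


yes

t=0: X=0, d=8 → hold, X_1=0
t=1: X=0, d=7 → hold, X_2=0
t=2: X=0, d=3 → birth, X_3=1
t=3: X=1, d=4 → death, X_4=0
t=4: X=0, d=5 → hold, X_5=0
t=5: X=0, d=5 → hold, X_6=0
t=6: X=0, d=4 → hold, X_7=0
t=7: X=0, d=1 → birth, X_8=1
t=8: X=1, d=0 → birth, X_9=2
t=9: X=2, d=4 → death, X_10=1
t=10: X=1, d=1 → birth, X_11=2
t=11: X=2, d=2 → birth, X_12=3
t=12: X=3, d=0 → birth, X_13=4
t=13: X=4, d=1 → birth, X_14=5
t=14: X=5, d=7 → death, X_15=4
t=15: X=4, d=8 → hold, X_16=4


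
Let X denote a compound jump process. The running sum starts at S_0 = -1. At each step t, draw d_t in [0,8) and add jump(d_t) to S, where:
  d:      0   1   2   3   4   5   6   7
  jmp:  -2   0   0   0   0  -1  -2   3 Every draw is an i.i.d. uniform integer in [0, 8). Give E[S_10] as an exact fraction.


-7/2

Outcome values over d=0..7: [-2, 0, 0, 0, 0, -1, -2, 3]
Σy = -2, Σy² = 18, M = 8
μ = -2/8 = -1/4,  σ² = 18/8 − (-1/4)² = 35/16
E[S_10] = -1 + 10·(-1/4) = -7/2


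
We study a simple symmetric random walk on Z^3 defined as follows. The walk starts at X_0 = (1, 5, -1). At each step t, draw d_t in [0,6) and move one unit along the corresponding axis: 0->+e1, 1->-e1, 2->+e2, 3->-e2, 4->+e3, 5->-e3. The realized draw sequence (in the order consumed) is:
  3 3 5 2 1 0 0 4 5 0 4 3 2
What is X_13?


(3, 4, -1)

t=0: X=(1, 5, -1), d=3 → -e2, X_1=(1, 4, -1)
t=1: X=(1, 4, -1), d=3 → -e2, X_2=(1, 3, -1)
t=2: X=(1, 3, -1), d=5 → -e3, X_3=(1, 3, -2)
t=3: X=(1, 3, -2), d=2 → +e2, X_4=(1, 4, -2)
t=4: X=(1, 4, -2), d=1 → -e1, X_5=(0, 4, -2)
t=5: X=(0, 4, -2), d=0 → +e1, X_6=(1, 4, -2)
t=6: X=(1, 4, -2), d=0 → +e1, X_7=(2, 4, -2)
t=7: X=(2, 4, -2), d=4 → +e3, X_8=(2, 4, -1)
t=8: X=(2, 4, -1), d=5 → -e3, X_9=(2, 4, -2)
t=9: X=(2, 4, -2), d=0 → +e1, X_10=(3, 4, -2)
t=10: X=(3, 4, -2), d=4 → +e3, X_11=(3, 4, -1)
t=11: X=(3, 4, -1), d=3 → -e2, X_12=(3, 3, -1)
t=12: X=(3, 3, -1), d=2 → +e2, X_13=(3, 4, -1)


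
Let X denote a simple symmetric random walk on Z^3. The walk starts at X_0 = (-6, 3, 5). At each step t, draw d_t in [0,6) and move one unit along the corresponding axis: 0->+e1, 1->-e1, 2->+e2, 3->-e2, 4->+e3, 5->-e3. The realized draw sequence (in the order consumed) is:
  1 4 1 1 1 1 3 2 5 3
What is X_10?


t=0: X=(-6, 3, 5), d=1 → -e1, X_1=(-7, 3, 5)
t=1: X=(-7, 3, 5), d=4 → +e3, X_2=(-7, 3, 6)
t=2: X=(-7, 3, 6), d=1 → -e1, X_3=(-8, 3, 6)
t=3: X=(-8, 3, 6), d=1 → -e1, X_4=(-9, 3, 6)
t=4: X=(-9, 3, 6), d=1 → -e1, X_5=(-10, 3, 6)
t=5: X=(-10, 3, 6), d=1 → -e1, X_6=(-11, 3, 6)
t=6: X=(-11, 3, 6), d=3 → -e2, X_7=(-11, 2, 6)
t=7: X=(-11, 2, 6), d=2 → +e2, X_8=(-11, 3, 6)
t=8: X=(-11, 3, 6), d=5 → -e3, X_9=(-11, 3, 5)
t=9: X=(-11, 3, 5), d=3 → -e2, X_10=(-11, 2, 5)

(-11, 2, 5)


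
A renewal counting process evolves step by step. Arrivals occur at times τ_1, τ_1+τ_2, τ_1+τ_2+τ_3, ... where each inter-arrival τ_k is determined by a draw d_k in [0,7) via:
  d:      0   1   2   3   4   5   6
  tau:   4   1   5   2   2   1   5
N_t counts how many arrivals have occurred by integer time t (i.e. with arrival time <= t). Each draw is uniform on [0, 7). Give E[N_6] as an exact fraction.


Inter-arrival values over d=0..6: [4, 1, 5, 2, 2, 1, 5]
Each d has probability 1/7, so the pmf of τ is: f(1) = 2/7, f(2) = 2/7, f(4) = 1/7, f(5) = 2/7
Renewal equation for m(n) = E[N_n]: condition on τ_1 = k (if k <= n, one arrival plus a fresh copy on the remaining n−k steps): m(n) = F(n) + Σ_{k<=n} f(k)·m(n−k), where F(n) = P(τ <= n) and m(0) = 0
m(1) = F(1) = 2/7
m(2) = F(2) + f(1)·m(1) = 4/7 + 2/7·2/7 = 32/49
m(3) = F(3) + f(1)·m(2) + f(2)·m(1) = 4/7 + 2/7·32/49 + 2/7·2/7 = 288/343
m(4) = F(4) + f(1)·m(3) + f(2)·m(2) = 5/7 + 2/7·288/343 + 2/7·32/49 = 2739/2401
m(5) = F(5) + f(1)·m(4) + f(2)·m(3) + f(4)·m(1) = 1 + 2/7·2739/2401 + 2/7·288/343 + 1/7·2/7 = 27003/16807
m(6) = F(6) + f(1)·m(5) + f(2)·m(4) + f(4)·m(2) + f(5)·m(1) = 1 + 2/7·27003/16807 + 2/7·2739/2401 + 1/7·32/49 + 2/7·2/7 = 230581/117649
E[N_6] = m(6) = 230581/117649

230581/117649


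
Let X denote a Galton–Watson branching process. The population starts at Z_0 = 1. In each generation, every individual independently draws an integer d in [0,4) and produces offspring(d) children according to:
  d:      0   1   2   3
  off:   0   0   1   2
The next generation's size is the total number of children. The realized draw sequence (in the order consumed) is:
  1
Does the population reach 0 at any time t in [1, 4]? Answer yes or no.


yes

gen 0: Z_0=1, draws=[1], offspring=[0], Z_1=0
gen 1: Z_1=0, draws=[], offspring=[], Z_2=0
gen 2: Z_2=0, draws=[], offspring=[], Z_3=0
gen 3: Z_3=0, draws=[], offspring=[], Z_4=0


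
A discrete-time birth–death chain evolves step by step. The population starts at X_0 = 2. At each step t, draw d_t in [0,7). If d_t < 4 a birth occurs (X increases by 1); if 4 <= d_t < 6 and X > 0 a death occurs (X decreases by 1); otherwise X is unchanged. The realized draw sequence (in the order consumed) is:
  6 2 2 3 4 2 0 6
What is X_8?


t=0: X=2, d=6 → hold, X_1=2
t=1: X=2, d=2 → birth, X_2=3
t=2: X=3, d=2 → birth, X_3=4
t=3: X=4, d=3 → birth, X_4=5
t=4: X=5, d=4 → death, X_5=4
t=5: X=4, d=2 → birth, X_6=5
t=6: X=5, d=0 → birth, X_7=6
t=7: X=6, d=6 → hold, X_8=6

6


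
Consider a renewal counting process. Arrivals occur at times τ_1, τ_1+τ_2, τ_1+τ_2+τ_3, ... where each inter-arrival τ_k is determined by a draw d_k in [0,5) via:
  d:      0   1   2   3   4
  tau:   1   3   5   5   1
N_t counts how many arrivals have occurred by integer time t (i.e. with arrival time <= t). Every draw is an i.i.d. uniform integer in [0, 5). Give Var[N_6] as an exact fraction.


Inter-arrival values over d=0..4: [1, 3, 5, 5, 1]
Each d has probability 1/5, so the pmf of τ is: f(1) = 2/5, f(3) = 1/5, f(5) = 2/5
Let p_n(j) = P(N_n = j), with p_0 = [1]. Condition on τ_1: p_n(0) = P(τ > n), and for j >= 1, p_n(j) = Σ_{k<=n} f(k)·p_{n−k}(j−1)
p_1 = [3/5, 2/5]  (j = 0..1)
p_2 = [3/5, 6/25, 4/25]  (j = 0..2)
p_3 = [2/5, 11/25, 12/125, 8/125]  (j = 0..3)
p_4 = [2/5, 7/25, 32/125, 24/625, 16/625]  (j = 0..4)
p_5 = [0, 17/25, 4/25, 84/625, 48/3125, 32/3125]  (j = 0..5)
p_6 = [0, 8/25, 13/25, 52/625, 208/3125, 96/15625, 64/15625]  (j = 0..6)
E[N_6] = Σ j·p_6(j) = 30174/15625;  E[N_6²] = Σ j²·p_6(j) = 70544/15625
Var[N_6] = 70544/15625 − (30174/15625)² = 191779724/244140625

191779724/244140625


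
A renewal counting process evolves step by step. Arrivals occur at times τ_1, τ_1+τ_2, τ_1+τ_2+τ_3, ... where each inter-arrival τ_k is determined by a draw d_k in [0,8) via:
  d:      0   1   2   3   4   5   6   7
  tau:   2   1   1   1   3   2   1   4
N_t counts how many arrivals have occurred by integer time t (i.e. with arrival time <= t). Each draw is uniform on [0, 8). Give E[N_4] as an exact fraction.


Inter-arrival values over d=0..7: [2, 1, 1, 1, 3, 2, 1, 4]
Each d has probability 1/8, so the pmf of τ is: f(1) = 1/2, f(2) = 1/4, f(3) = 1/8, f(4) = 1/8
Renewal equation for m(n) = E[N_n]: condition on τ_1 = k (if k <= n, one arrival plus a fresh copy on the remaining n−k steps): m(n) = F(n) + Σ_{k<=n} f(k)·m(n−k), where F(n) = P(τ <= n) and m(0) = 0
m(1) = F(1) = 1/2
m(2) = F(2) + f(1)·m(1) = 3/4 + 1/2·1/2 = 1
m(3) = F(3) + f(1)·m(2) + f(2)·m(1) = 7/8 + 1/2·1 + 1/4·1/2 = 3/2
m(4) = F(4) + f(1)·m(3) + f(2)·m(2) + f(3)·m(1) = 1 + 1/2·3/2 + 1/4·1 + 1/8·1/2 = 33/16
E[N_4] = m(4) = 33/16

33/16
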